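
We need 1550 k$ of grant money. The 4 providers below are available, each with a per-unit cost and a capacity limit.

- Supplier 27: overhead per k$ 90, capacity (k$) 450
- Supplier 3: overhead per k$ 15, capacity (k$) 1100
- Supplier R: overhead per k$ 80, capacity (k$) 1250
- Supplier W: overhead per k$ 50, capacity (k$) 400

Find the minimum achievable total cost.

40500

Cheapest first:
Supplier 3 at 15: take all 1100 k$ — 450 still needed.
Supplier W at 50: take all 400 k$ — 50 still needed.
Supplier R at 80: take 50 of its 1250 — requirement met.
Supplier 27: unused.
Cost = 1100×15 + 400×50 + 50×80 = 40500.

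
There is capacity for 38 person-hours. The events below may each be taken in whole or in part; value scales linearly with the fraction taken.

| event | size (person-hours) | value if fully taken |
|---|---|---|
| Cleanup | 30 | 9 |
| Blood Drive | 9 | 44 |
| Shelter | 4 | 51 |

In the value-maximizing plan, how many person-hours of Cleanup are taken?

Best value per unit of size first: Shelter 51/4≈12.8, Blood Drive 44/9≈4.89, Cleanup 9/30≈0.3.
Take all of Shelter (4 person-hours, value 51) → 34 person-hours left.
Blood Drive: take in full, 9 person-hours for value 44 → 25 left.
Only 25 person-hours remain; take 25/30 of Cleanup for value 9×25/30 = 7.5.

25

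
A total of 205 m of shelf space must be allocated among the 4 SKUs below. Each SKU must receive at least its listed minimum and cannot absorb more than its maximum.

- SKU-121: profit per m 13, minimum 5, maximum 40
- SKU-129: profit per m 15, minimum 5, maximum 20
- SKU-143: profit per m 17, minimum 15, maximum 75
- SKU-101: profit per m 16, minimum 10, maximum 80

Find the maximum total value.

Meeting every minimum uses 5+5+15+10 = 35 m, leaving 170.
Highest profit per m first: SKU-143 17 > SKU-101 16 > SKU-129 15 > SKU-121 13.
SKU-143: +60 to 75 (cap) → 110 left.
Give SKU-101 70 more to hit its cap of 80 → 40 left.
SKU-129: +15 to 20 (cap) → 25 left.
SKU-121 has room for 35 more but only 25 remain, so it gets 30.
Total = 13×30 + 15×20 + 17×75 + 16×80 = 3245.

3245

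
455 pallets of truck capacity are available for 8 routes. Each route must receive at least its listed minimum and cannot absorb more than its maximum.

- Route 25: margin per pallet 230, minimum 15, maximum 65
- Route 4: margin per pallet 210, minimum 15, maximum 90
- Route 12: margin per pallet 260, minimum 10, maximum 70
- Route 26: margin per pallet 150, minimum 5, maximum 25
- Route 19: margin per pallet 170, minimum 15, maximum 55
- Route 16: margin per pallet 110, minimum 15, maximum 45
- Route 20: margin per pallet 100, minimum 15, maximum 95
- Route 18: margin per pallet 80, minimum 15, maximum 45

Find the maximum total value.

Meeting every minimum uses 15+15+10+5+15+15+15+15 = 105 pallets, leaving 350.
Highest margin per pallet first: Route 12 260 > Route 25 230 > Route 4 210 > Route 19 170 > Route 26 150 > Route 16 110 > Route 20 100 > Route 18 80.
Route 12 takes 60 more to reach its cap of 70 — 290 left.
Route 25 takes 50 more to reach its cap of 65 — 240 left.
Route 4 takes 75 more to reach its cap of 90 — 165 left.
Give Route 19 40 more to hit its cap of 55 — 125 left.
Route 26: +20 to 25 (cap) — 105 left.
Route 16 takes 30 more to reach its cap of 45 — 75 left.
Only 75 left; Route 20 takes them to reach 90.
Total = 230×65 + 210×90 + 260×70 + 150×25 + 170×55 + 110×45 + 100×90 + 80×15 = 80300.

80300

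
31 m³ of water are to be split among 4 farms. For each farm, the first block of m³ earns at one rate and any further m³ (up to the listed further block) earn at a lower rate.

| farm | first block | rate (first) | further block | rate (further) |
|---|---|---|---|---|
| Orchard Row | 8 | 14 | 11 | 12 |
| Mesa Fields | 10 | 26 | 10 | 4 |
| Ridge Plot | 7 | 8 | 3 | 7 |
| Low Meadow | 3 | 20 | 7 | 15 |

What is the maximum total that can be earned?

Treat each block as its own option and order by rate: Mesa Fields/tier1 26 > Low Meadow/tier1 20 > Low Meadow/tier2 15 > Orchard Row/tier1 14 > Orchard Row/tier2 12 > Ridge Plot/tier1 8 > Ridge Plot/tier2 7 > Mesa Fields/tier2 4.
Fill Mesa Fields tier1 block (10 at 26) — 21 left.
Low Meadow tier1 at 20: fill all 3 — 18 left.
Fill Low Meadow tier2 block (7 at 15) — 11 left.
Orchard Row/tier1 (14): +8 — 3 left.
Orchard Row tier2 at 12: only 3 left, fill 3.
Total = 26×10 + 20×3 + 15×7 + 14×8 + 12×3 = 573.

573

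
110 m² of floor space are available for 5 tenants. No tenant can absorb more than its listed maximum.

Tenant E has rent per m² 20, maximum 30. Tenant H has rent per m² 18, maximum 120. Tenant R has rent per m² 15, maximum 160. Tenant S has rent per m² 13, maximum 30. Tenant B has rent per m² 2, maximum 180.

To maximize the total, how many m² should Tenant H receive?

80

Order the tenants by rent per m²: Tenant E 20 > Tenant H 18 > Tenant R 15 > Tenant S 13 > Tenant B 2.
Give Tenant E 30 to hit its cap of 30 ; 80 left.
Tenant H: +80 (room for 120) → 80. Pool exhausted.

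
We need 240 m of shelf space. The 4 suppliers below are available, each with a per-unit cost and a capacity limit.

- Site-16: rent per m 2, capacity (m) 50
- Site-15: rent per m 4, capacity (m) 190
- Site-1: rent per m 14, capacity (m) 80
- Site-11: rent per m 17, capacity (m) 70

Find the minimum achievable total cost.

860

Fill from the cheapest supplier first.
Site-16 (2): use full 50 — 190 m to go.
Take 190 from Site-15 at 4 — need 0 more.
Site-1, Site-11: unused.
Cost = 50×2 + 190×4 = 860.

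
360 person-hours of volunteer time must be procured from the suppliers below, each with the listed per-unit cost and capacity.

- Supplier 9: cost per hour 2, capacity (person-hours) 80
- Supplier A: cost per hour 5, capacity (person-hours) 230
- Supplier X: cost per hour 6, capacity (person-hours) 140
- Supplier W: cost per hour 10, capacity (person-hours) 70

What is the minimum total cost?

1610

Cheapest first:
Take 80 from Supplier 9 at 2 — need 280 more.
Supplier A (5): use full 230 — 50 person-hours to go.
Take 50 from Supplier X at 6 to finish.
Supplier W: unused.
Cost = 80×2 + 230×5 + 50×6 = 1610.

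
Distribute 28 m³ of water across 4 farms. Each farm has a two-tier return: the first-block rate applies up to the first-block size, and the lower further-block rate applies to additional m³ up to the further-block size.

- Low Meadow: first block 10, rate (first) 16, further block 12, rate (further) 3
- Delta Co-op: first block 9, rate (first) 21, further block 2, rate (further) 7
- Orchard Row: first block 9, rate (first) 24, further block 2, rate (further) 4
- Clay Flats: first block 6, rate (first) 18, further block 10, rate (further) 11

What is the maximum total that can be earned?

Treat each block as its own option and order by rate: Orchard Row/first 24 > Delta Co-op/first 21 > Clay Flats/first 18 > Low Meadow/first 16 > Clay Flats/second 11 > Delta Co-op/second 7 > Orchard Row/second 4 > Low Meadow/second 3.
Fill Orchard Row first block (9 at 24) — 19 left.
Delta Co-op/first (21): +9 — 10 left.
Clay Flats first at 18: fill all 6 — 4 left.
Low Meadow/first: +4 of 10 at 16; pool empty.
Total = 24×9 + 21×9 + 18×6 + 16×4 = 577.

577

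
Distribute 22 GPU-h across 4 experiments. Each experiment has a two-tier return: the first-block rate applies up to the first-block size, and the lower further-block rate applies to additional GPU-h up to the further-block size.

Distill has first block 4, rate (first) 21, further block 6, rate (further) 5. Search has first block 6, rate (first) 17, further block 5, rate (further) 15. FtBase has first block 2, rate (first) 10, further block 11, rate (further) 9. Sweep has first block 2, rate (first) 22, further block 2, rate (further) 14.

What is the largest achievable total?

362

Order all 8 blocks by rate: Sweep/T1 22 > Distill/T1 21 > Search/T1 17 > Search/T2 15 > Sweep/T2 14 > FtBase/T1 10 > FtBase/T2 9 > Distill/T2 5.
Fill Sweep T1 block (2 at 22) → 20 left.
Distill/T1 (21): +4 → 16 left.
Fill Search T1 block (6 at 17) → 10 left.
Search T2 at 15: fill all 5 → 5 left.
Fill Sweep T2 block (2 at 14) → 3 left.
FtBase T1 at 10: fill all 2 → 1 left.
FtBase/T2: +1 of 11 at 9; pool empty.
Total = 22×2 + 21×4 + 17×6 + 15×5 + 14×2 + 10×2 + 9×1 = 362.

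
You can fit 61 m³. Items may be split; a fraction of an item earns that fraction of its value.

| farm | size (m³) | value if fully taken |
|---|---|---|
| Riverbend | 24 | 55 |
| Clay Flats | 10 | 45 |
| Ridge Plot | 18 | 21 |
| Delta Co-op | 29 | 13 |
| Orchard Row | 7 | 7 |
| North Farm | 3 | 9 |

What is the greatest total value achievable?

Rank by value-to-size ratio: Clay Flats 45/10≈4.5, North Farm 9/3≈3, Riverbend 55/24≈2.29, Ridge Plot 21/18≈1.17, Orchard Row 7/7≈1, Delta Co-op 13/29≈0.448.
All 10 m³ of Clay Flats fit (value 45) ; 51 remain.
All 3 m³ of North Farm fit (value 9) ; 48 remain.
Take all of Riverbend (24 m³, value 55) ; 24 m³ left.
Ridge Plot: take in full, 18 m³ for value 21 ; 6 left.
Only 6 m³ remain; take 6/7 of Orchard Row for value 7×6/7 = 6.
Total value = 136.

136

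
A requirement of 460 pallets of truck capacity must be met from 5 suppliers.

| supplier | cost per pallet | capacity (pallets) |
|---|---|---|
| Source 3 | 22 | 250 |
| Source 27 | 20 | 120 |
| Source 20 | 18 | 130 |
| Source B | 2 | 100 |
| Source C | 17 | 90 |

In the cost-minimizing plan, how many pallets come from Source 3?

Fill from the cheapest supplier first.
Source B at 2: take all 100 pallets — 360 still needed.
Take 90 from Source C at 17 — need 270 more.
Source 20 (18): use full 130 — 140 pallets to go.
Source 27 (20): use full 120 — 20 pallets to go.
Source 3 (22): take the remaining 20 — done.

20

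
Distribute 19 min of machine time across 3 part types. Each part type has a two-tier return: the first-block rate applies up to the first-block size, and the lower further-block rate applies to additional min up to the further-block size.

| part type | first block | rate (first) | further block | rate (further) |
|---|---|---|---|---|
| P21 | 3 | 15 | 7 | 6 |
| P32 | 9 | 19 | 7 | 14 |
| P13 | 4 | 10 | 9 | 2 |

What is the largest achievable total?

314

Treat each block as its own option and order by rate: P32/T1 19 > P21/T1 15 > P32/T2 14 > P13/T1 10 > P21/T2 6 > P13/T2 2.
P32 T1 at 19: fill all 9 — 10 left.
P21/T1 (15): +3 — 7 left.
P32 T2 at 14: fill all 7 — 0 left.
Total = 19×9 + 15×3 + 14×7 = 314.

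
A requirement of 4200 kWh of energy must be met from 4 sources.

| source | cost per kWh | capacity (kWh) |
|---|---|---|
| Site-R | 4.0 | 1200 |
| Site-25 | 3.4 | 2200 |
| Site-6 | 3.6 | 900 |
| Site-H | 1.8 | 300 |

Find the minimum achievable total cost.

Fill from the cheapest source first.
Site-H at 1.8: take all 300 kWh ; 3900 still needed.
Take 2200 from Site-25 at 3.4 ; need 1700 more.
Site-6 (3.6): use full 900 ; 800 kWh to go.
Take 800 from Site-R at 4.0 to finish.
Cost = 300×1.8 + 2200×3.4 + 900×3.6 + 800×4.0 = 14460.

14460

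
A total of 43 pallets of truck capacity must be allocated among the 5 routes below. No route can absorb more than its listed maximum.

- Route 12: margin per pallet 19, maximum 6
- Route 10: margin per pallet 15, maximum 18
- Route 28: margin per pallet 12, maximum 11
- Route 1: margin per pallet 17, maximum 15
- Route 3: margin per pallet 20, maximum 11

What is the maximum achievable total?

Highest margin per pallet first: Route 3 20 > Route 12 19 > Route 1 17 > Route 10 15 > Route 28 12.
Give Route 3 11 to hit its cap of 11 — 32 left.
Route 12 takes 6 to reach its cap of 6 — 26 left.
Route 1: +15 to 15 (cap) — 11 left.
Only 11 left; Route 10 takes them to reach 11.
Total = 19×6 + 15×11 + 17×15 + 20×11 = 754.

754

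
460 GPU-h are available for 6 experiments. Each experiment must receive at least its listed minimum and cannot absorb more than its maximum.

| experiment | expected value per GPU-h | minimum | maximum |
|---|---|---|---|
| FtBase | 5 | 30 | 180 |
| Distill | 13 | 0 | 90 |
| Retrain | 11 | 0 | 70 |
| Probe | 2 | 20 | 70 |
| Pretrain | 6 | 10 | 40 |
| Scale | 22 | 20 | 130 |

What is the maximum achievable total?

5630

Meeting every minimum uses 30+0+0+20+10+20 = 80 GPU-h, leaving 380.
Highest expected value per GPU-h first: Scale 22 > Distill 13 > Retrain 11 > Pretrain 6 > FtBase 5 > Probe 2.
Scale takes 110 more to reach its cap of 130 ; 270 left.
Distill takes 90 more to reach its cap of 90 ; 180 left.
Retrain: +70 to 70 (cap) ; 110 left.
Pretrain: +30 to 40 (cap) ; 80 left.
FtBase has room for 150 more but only 80 remain, so it gets 110.
Total = 5×110 + 13×90 + 11×70 + 2×20 + 6×40 + 22×130 = 5630.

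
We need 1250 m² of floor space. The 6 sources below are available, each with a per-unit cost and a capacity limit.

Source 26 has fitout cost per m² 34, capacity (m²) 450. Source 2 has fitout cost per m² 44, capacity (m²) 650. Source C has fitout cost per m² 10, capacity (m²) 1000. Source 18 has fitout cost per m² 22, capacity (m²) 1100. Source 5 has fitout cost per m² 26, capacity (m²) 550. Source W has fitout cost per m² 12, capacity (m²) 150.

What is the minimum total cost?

14000

Cheapest first:
Source C at 10: take all 1000 m² — 250 still needed.
Source W (12): use full 150 — 100 m² to go.
Source 18 (22): take the remaining 100 — done.
Source 5, Source 26, Source 2: unused.
Cost = 1000×10 + 150×12 + 100×22 = 14000.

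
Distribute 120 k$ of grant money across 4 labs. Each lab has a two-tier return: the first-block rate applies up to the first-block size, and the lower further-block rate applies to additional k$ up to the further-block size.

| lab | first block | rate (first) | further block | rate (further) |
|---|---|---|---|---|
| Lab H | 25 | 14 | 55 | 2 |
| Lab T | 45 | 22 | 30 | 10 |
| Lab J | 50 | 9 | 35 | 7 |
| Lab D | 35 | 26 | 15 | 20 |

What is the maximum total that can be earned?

Treat each block as its own option and order by rate: Lab D/first 26 > Lab T/first 22 > Lab D/second 20 > Lab H/first 14 > Lab T/second 10 > Lab J/first 9 > Lab J/second 7 > Lab H/second 2.
Lab D first at 26: fill all 35 → 85 left.
Lab T first at 22: fill all 45 → 40 left.
Lab D second at 20: fill all 15 → 25 left.
Lab H/first (14): +25 → 0 left.
Total = 26×35 + 22×45 + 20×15 + 14×25 = 2550.

2550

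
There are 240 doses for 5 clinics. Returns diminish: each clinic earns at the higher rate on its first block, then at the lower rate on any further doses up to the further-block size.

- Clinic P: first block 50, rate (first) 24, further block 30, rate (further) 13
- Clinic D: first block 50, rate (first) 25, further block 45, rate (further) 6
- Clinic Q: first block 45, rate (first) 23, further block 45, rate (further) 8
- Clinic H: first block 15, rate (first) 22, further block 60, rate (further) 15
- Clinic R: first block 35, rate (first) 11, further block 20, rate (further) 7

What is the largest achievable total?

Rank every tier by rate: Clinic D/first 25 > Clinic P/first 24 > Clinic Q/first 23 > Clinic H/first 22 > Clinic H/second 15 > Clinic P/second 13 > Clinic R/first 11 > Clinic Q/second 8 > Clinic R/second 7 > Clinic D/second 6.
Fill Clinic D first block (50 at 25) ; 190 left.
Clinic P first at 24: fill all 50 ; 140 left.
Fill Clinic Q first block (45 at 23) ; 95 left.
Fill Clinic H first block (15 at 22) ; 80 left.
Clinic H/second (15): +60 ; 20 left.
Clinic P second at 13: only 20 left, fill 20.
Total = 25×50 + 24×50 + 23×45 + 22×15 + 15×60 + 13×20 = 4975.

4975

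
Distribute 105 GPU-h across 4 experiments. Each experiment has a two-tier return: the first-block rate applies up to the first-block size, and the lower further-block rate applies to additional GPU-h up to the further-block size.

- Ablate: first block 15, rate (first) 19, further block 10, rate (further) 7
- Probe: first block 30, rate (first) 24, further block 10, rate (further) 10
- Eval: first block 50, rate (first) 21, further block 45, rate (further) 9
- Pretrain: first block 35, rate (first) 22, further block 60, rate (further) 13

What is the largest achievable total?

Rank every tier by rate: Probe/tier1 24 > Pretrain/tier1 22 > Eval/tier1 21 > Ablate/tier1 19 > Pretrain/tier2 13 > Probe/tier2 10 > Eval/tier2 9 > Ablate/tier2 7.
Fill Probe tier1 block (30 at 24) — 75 left.
Pretrain tier1 at 22: fill all 35 — 40 left.
40 remain; put them into Eval tier1 at 21.
Total = 24×30 + 22×35 + 21×40 = 2330.

2330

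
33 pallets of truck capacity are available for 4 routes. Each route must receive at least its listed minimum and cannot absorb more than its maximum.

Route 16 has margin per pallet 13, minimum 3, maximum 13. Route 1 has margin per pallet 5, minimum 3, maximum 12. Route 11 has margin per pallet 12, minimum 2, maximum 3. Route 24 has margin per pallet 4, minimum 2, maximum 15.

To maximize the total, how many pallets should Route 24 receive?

5

Meeting every minimum uses 3+3+2+2 = 10 pallets, leaving 23.
Highest margin per pallet first: Route 16 13 > Route 11 12 > Route 1 5 > Route 24 4.
Route 16: +10 to 13 (cap) — 13 left.
Route 11: +1 to 3 (cap) — 12 left.
Route 1: +9 to 12 (cap) — 3 left.
Route 24: +3 (room for 13) → 5. Pool exhausted.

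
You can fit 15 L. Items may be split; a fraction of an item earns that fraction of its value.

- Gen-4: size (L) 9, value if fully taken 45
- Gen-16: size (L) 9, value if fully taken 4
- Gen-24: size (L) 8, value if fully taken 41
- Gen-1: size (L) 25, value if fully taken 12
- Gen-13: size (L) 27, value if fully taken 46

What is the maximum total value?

Best value per unit of size first: Gen-24 41/8≈5.12, Gen-4 45/9≈5, Gen-13 46/27≈1.7, Gen-1 12/25≈0.48, Gen-16 4/9≈0.444.
All 8 L of Gen-24 fit (value 41) → 7 remain.
Fill the last 7 L with part of Gen-4: 7/9 of it earns 35.
Total value = 76.

76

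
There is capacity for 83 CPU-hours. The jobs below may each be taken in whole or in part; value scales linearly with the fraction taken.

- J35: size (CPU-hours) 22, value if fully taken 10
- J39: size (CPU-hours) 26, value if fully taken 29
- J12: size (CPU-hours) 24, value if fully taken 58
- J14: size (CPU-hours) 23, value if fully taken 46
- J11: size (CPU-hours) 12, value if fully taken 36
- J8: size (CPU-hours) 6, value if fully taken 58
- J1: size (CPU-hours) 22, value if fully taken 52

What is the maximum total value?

Rank by value-to-size ratio: J8 58/6≈9.67, J11 36/12≈3, J12 58/24≈2.42, J1 52/22≈2.36, J14 46/23≈2, J39 29/26≈1.12, J35 10/22≈0.455.
All 6 CPU-hours of J8 fit (value 58) → 77 remain.
Take all of J11 (12 CPU-hours, value 36) → 65 CPU-hours left.
J12: take in full, 24 CPU-hours for value 58 → 41 left.
J1: take in full, 22 CPU-hours for value 52 → 19 left.
Fill the last 19 CPU-hours with part of J14: 19/23 of it earns 38.
Total value = 242.

242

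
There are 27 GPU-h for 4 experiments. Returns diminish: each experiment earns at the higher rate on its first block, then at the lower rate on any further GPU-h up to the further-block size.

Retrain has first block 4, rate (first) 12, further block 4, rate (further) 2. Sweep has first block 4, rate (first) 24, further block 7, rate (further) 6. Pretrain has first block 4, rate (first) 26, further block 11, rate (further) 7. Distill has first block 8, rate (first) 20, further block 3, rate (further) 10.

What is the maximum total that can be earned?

Rank every tier by rate: Pretrain/tier1 26 > Sweep/tier1 24 > Distill/tier1 20 > Retrain/tier1 12 > Distill/tier2 10 > Pretrain/tier2 7 > Sweep/tier2 6 > Retrain/tier2 2.
Fill Pretrain tier1 block (4 at 26) → 23 left.
Sweep tier1 at 24: fill all 4 → 19 left.
Distill tier1 at 20: fill all 8 → 11 left.
Retrain tier1 at 12: fill all 4 → 7 left.
Distill/tier2 (10): +3 → 4 left.
4 remain; put them into Pretrain tier2 at 7.
Total = 26×4 + 24×4 + 20×8 + 12×4 + 10×3 + 7×4 = 466.

466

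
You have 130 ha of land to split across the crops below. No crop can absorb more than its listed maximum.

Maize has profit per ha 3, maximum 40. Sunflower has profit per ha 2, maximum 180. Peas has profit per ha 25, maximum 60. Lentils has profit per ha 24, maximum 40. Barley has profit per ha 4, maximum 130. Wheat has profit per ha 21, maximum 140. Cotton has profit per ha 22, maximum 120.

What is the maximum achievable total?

Rank by profit per ha: Peas 25 > Lentils 24 > Cotton 22 > Wheat 21 > Barley 4 > Maize 3 > Sunflower 2.
Peas takes 60 to reach its cap of 60 — 70 left.
Lentils takes 40 to reach its cap of 40 — 30 left.
Cotton has room for 120 but only 30 remain, so it gets 30.
Total = 25×60 + 24×40 + 22×30 = 3120.

3120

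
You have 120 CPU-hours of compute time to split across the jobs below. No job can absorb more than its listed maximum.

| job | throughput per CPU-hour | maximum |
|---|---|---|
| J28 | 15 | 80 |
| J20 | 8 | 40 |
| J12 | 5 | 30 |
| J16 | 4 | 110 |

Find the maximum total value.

Order the jobs by throughput per CPU-hour: J28 15 > J20 8 > J12 5 > J16 4.
J28 takes 80 to reach its cap of 80 — 40 left.
J20: +40 to 40 (cap) — 0 left.
Total = 15×80 + 8×40 = 1520.

1520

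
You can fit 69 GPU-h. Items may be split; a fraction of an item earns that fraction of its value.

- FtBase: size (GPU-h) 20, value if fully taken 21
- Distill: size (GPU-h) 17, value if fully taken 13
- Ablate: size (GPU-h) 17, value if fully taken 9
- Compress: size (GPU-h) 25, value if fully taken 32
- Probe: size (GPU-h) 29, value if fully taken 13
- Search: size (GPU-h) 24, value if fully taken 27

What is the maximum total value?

80

Rank by value-to-size ratio: Compress 32/25≈1.28, Search 27/24≈1.12, FtBase 21/20≈1.05, Distill 13/17≈0.765, Ablate 9/17≈0.529, Probe 13/29≈0.448.
All 25 GPU-h of Compress fit (value 32) — 44 remain.
Search: take in full, 24 GPU-h for value 27 — 20 left.
All 20 GPU-h of FtBase fit (value 21) — 0 remain.
Total value = 80.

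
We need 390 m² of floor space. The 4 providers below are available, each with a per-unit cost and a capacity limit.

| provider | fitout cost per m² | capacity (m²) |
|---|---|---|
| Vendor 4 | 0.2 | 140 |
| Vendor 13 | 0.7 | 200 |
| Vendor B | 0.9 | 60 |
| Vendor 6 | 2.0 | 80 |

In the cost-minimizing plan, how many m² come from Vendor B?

Fill from the cheapest provider first.
Vendor 4 at 0.2: take all 140 m² ; 250 still needed.
Vendor 13 at 0.7: take all 200 m² ; 50 still needed.
Vendor B at 0.9: take 50 of its 60 ; requirement met.
Vendor 6: unused.

50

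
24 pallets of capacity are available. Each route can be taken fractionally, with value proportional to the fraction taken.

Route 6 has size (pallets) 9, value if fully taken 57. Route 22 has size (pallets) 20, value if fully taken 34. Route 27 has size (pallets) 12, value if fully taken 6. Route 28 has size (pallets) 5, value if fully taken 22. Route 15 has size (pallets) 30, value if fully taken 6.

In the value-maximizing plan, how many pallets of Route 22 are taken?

Rank by value-to-size ratio: Route 6 57/9≈6.33, Route 28 22/5≈4.4, Route 22 34/20≈1.7, Route 27 6/12≈0.5, Route 15 6/30≈0.2.
All 9 pallets of Route 6 fit (value 57) ; 15 remain.
Take all of Route 28 (5 pallets, value 22) ; 10 pallets left.
Only 10 pallets remain; take 10/20 of Route 22 for value 34×10/20 = 17.

10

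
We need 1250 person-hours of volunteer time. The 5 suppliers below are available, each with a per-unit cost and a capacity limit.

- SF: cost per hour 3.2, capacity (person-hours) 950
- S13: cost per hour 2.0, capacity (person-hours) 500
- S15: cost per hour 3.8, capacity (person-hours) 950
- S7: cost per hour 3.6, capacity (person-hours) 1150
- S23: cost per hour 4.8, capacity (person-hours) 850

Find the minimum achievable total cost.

Use suppliers in increasing cost order.
S13 at 2.0: take all 500 person-hours ; 750 still needed.
Take 750 from SF at 3.2 to finish.
S7, S15, S23: unused.
Cost = 500×2.0 + 750×3.2 = 3400.

3400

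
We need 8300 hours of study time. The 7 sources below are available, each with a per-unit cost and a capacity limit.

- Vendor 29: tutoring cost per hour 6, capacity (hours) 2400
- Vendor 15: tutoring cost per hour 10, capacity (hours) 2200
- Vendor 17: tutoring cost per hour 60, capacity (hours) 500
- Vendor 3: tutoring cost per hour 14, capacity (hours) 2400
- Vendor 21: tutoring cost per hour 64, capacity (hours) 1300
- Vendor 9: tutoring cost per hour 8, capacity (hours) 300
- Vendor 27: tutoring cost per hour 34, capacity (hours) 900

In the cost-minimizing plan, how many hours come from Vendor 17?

Cheapest first:
Vendor 29 at 6: take all 2400 hours — 5900 still needed.
Vendor 9 at 8: take all 300 hours — 5600 still needed.
Vendor 15 at 10: take all 2200 hours — 3400 still needed.
Vendor 3 at 14: take all 2400 hours — 1000 still needed.
Vendor 27 (34): use full 900 — 100 hours to go.
Vendor 17 at 60: take 100 of its 500 — requirement met.
Vendor 21: unused.

100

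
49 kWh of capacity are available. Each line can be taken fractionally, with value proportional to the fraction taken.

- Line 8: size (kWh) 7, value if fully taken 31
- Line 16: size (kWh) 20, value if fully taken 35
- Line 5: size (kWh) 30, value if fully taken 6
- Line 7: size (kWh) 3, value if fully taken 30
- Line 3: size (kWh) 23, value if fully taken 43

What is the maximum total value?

132

Rank by value-to-size ratio: Line 7 30/3≈10, Line 8 31/7≈4.43, Line 3 43/23≈1.87, Line 16 35/20≈1.75, Line 5 6/30≈0.2.
All 3 kWh of Line 7 fit (value 30) — 46 remain.
Line 8: take in full, 7 kWh for value 31 — 39 left.
Line 3: take in full, 23 kWh for value 43 — 16 left.
16 kWh left: a 16/20 share of Line 16 gives 35×16/20 = 28.
Total value = 132.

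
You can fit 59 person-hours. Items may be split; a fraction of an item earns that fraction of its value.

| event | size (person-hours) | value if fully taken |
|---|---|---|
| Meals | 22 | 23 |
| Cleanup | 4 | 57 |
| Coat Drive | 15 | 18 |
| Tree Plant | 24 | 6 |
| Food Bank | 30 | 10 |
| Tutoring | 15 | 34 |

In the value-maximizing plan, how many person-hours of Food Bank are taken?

3

Best value per unit of size first: Cleanup 57/4≈14.2, Tutoring 34/15≈2.27, Coat Drive 18/15≈1.2, Meals 23/22≈1.05, Food Bank 10/30≈0.333, Tree Plant 6/24≈0.25.
All 4 person-hours of Cleanup fit (value 57) → 55 remain.
Tutoring: take in full, 15 person-hours for value 34 → 40 left.
Take all of Coat Drive (15 person-hours, value 18) → 25 person-hours left.
Take all of Meals (22 person-hours, value 23) → 3 person-hours left.
Only 3 person-hours remain; take 3/30 of Food Bank for value 10×3/30 = 1.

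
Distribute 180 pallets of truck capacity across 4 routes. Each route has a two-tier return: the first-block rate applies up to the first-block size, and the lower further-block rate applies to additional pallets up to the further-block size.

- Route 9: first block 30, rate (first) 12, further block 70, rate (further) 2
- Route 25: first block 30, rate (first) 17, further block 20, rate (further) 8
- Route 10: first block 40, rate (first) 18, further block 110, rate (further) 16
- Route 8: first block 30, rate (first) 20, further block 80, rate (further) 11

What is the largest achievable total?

Treat each block as its own option and order by rate: Route 8/first 20 > Route 10/first 18 > Route 25/first 17 > Route 10/second 16 > Route 9/first 12 > Route 8/second 11 > Route 25/second 8 > Route 9/second 2.
Route 8 first at 20: fill all 30 — 150 left.
Route 10 first at 18: fill all 40 — 110 left.
Route 25/first (17): +30 — 80 left.
80 remain; put them into Route 10 second at 16.
Total = 20×30 + 18×40 + 17×30 + 16×80 = 3110.

3110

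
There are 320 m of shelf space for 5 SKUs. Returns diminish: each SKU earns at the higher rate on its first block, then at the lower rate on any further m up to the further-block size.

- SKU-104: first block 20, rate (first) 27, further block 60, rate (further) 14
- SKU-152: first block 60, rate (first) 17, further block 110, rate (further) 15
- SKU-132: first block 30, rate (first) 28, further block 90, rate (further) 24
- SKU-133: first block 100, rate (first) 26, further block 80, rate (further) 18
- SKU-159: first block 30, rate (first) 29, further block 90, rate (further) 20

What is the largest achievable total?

8010

Order all 10 blocks by rate: SKU-159/first 29 > SKU-132/first 28 > SKU-104/first 27 > SKU-133/first 26 > SKU-132/second 24 > SKU-159/second 20 > SKU-133/second 18 > SKU-152/first 17 > SKU-152/second 15 > SKU-104/second 14.
SKU-159 first at 29: fill all 30 → 290 left.
SKU-132 first at 28: fill all 30 → 260 left.
SKU-104/first (27): +20 → 240 left.
Fill SKU-133 first block (100 at 26) → 140 left.
Fill SKU-132 second block (90 at 24) → 50 left.
SKU-159 second at 20: only 50 left, fill 50.
Total = 29×30 + 28×30 + 27×20 + 26×100 + 24×90 + 20×50 = 8010.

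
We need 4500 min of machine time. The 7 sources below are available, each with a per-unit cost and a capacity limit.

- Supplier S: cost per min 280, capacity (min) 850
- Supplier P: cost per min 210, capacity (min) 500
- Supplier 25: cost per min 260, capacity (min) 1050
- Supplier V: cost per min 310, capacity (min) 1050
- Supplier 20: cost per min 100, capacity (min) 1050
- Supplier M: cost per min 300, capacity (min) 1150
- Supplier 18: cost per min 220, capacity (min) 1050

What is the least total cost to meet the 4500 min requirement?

Cheapest first:
Supplier 20 at 100: take all 1050 min — 3450 still needed.
Take 500 from Supplier P at 210 — need 2950 more.
Supplier 18 (220): use full 1050 — 1900 min to go.
Supplier 25 (260): use full 1050 — 850 min to go.
Supplier S at 280: take all 850 min — 0 still needed.
Supplier M, Supplier V: unused.
Cost = 1050×100 + 500×210 + 1050×220 + 1050×260 + 850×280 = 952000.

952000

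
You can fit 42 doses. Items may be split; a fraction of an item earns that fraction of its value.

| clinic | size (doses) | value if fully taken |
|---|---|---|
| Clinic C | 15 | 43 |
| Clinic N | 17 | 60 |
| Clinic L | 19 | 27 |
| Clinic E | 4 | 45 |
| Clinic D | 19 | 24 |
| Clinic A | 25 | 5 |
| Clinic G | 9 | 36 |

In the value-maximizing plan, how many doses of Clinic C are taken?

Rank by value-to-size ratio: Clinic E 45/4≈11.2, Clinic G 36/9≈4, Clinic N 60/17≈3.53, Clinic C 43/15≈2.87, Clinic L 27/19≈1.42, Clinic D 24/19≈1.26, Clinic A 5/25≈0.2.
Take all of Clinic E (4 doses, value 45) — 38 doses left.
Clinic G: take in full, 9 doses for value 36 — 29 left.
Clinic N: take in full, 17 doses for value 60 — 12 left.
12 doses left: a 12/15 share of Clinic C gives 43×12/15 = 34.4.

12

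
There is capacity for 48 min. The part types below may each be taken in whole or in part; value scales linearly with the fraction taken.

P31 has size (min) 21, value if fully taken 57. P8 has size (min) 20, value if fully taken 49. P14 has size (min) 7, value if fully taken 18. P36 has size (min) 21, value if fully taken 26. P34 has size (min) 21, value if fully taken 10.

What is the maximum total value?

Sort by value density: P31 57/21≈2.71, P14 18/7≈2.57, P8 49/20≈2.45, P36 26/21≈1.24, P34 10/21≈0.476.
P31: take in full, 21 min for value 57 → 27 left.
All 7 min of P14 fit (value 18) → 20 remain.
P8: take in full, 20 min for value 49 → 0 left.
Total value = 124.

124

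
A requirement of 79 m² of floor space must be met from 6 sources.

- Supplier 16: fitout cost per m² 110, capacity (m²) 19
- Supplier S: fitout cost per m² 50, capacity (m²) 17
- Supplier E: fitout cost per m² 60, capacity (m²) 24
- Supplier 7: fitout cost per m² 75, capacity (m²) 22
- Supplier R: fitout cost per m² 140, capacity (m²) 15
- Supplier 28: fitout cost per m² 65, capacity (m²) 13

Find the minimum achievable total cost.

Use sources in increasing cost order.
Take 17 from Supplier S at 50 ; need 62 more.
Take 24 from Supplier E at 60 ; need 38 more.
Take 13 from Supplier 28 at 65 ; need 25 more.
Supplier 7 at 75: take all 22 m² ; 3 still needed.
Supplier 16 (110): take the remaining 3 ; done.
Supplier R: unused.
Cost = 17×50 + 24×60 + 13×65 + 22×75 + 3×110 = 5115.

5115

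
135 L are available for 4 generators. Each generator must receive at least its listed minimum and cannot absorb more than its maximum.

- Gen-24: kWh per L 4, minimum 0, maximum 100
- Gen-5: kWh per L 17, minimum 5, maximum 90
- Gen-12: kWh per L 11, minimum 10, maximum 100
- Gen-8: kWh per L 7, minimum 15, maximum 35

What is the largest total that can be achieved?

Meeting every minimum uses 0+5+10+15 = 30 L, leaving 105.
Highest kWh per L first: Gen-5 17 > Gen-12 11 > Gen-8 7 > Gen-24 4.
Give Gen-5 85 more to hit its cap of 90 ; 20 left.
Only 20 left; Gen-12 takes them to reach 30.
Total = 17×90 + 11×30 + 7×15 = 1965.

1965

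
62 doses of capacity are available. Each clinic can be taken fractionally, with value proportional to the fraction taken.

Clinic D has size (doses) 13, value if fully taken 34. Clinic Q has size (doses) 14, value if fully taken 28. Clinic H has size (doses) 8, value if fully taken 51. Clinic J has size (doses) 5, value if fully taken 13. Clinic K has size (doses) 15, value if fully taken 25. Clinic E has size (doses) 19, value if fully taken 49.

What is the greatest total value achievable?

180

Rank by value-to-size ratio: Clinic H 51/8≈6.38, Clinic D 34/13≈2.62, Clinic J 13/5≈2.6, Clinic E 49/19≈2.58, Clinic Q 28/14≈2, Clinic K 25/15≈1.67.
Take all of Clinic H (8 doses, value 51) ; 54 doses left.
Clinic D: take in full, 13 doses for value 34 ; 41 left.
Clinic J: take in full, 5 doses for value 13 ; 36 left.
Take all of Clinic E (19 doses, value 49) ; 17 doses left.
Take all of Clinic Q (14 doses, value 28) ; 3 doses left.
3 doses left: a 3/15 share of Clinic K gives 25×3/15 = 5.
Total value = 180.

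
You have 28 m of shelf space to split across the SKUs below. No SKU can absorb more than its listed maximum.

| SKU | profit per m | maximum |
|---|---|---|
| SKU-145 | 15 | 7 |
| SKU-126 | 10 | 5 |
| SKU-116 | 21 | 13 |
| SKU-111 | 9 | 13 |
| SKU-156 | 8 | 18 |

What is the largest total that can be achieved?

Rank by profit per m: SKU-116 21 > SKU-145 15 > SKU-126 10 > SKU-111 9 > SKU-156 8.
Give SKU-116 13 to hit its cap of 13 — 15 left.
Give SKU-145 7 to hit its cap of 7 — 8 left.
Give SKU-126 5 to hit its cap of 5 — 3 left.
SKU-111 has room for 13 but only 3 remain, so it gets 3.
Total = 15×7 + 10×5 + 21×13 + 9×3 = 455.

455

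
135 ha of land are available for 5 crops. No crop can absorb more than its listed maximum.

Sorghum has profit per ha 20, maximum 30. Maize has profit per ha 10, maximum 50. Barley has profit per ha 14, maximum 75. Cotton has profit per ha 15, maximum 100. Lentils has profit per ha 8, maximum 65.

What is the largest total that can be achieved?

2170

Highest profit per ha first: Sorghum 20 > Cotton 15 > Barley 14 > Maize 10 > Lentils 8.
Sorghum takes 30 to reach its cap of 30 — 105 left.
Give Cotton 100 to hit its cap of 100 — 5 left.
Barley has room for 75 but only 5 remain, so it gets 5.
Total = 20×30 + 14×5 + 15×100 = 2170.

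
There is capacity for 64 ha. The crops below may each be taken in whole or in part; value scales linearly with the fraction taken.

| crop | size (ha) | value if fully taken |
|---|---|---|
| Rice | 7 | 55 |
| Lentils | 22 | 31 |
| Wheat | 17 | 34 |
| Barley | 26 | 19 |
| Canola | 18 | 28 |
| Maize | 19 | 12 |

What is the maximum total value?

Rank by value-to-size ratio: Rice 55/7≈7.86, Wheat 34/17≈2, Canola 28/18≈1.56, Lentils 31/22≈1.41, Barley 19/26≈0.731, Maize 12/19≈0.632.
Rice: take in full, 7 ha for value 55 — 57 left.
Wheat: take in full, 17 ha for value 34 — 40 left.
Take all of Canola (18 ha, value 28) — 22 ha left.
Lentils: take in full, 22 ha for value 31 — 0 left.
Total value = 148.

148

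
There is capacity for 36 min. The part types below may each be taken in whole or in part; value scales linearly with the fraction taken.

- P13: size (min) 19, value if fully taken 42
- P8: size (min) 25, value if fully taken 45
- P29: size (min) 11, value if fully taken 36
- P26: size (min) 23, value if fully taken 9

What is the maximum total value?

Rank by value-to-size ratio: P29 36/11≈3.27, P13 42/19≈2.21, P8 45/25≈1.8, P26 9/23≈0.391.
Take all of P29 (11 min, value 36) → 25 min left.
All 19 min of P13 fit (value 42) → 6 remain.
Only 6 min remain; take 6/25 of P8 for value 45×6/25 = 10.8.
Total value = 88.8.

88.8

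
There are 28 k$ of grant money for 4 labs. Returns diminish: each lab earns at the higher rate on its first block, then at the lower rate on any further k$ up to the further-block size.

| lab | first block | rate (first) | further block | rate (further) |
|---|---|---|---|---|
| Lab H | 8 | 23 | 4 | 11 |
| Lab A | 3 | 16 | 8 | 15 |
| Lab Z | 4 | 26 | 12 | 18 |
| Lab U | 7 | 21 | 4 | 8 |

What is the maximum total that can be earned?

Treat each block as its own option and order by rate: Lab Z/tier1 26 > Lab H/tier1 23 > Lab U/tier1 21 > Lab Z/tier2 18 > Lab A/tier1 16 > Lab A/tier2 15 > Lab H/tier2 11 > Lab U/tier2 8.
Lab Z tier1 at 26: fill all 4 → 24 left.
Lab H tier1 at 23: fill all 8 → 16 left.
Fill Lab U tier1 block (7 at 21) → 9 left.
Lab Z/tier2: +9 of 12 at 18; pool empty.
Total = 26×4 + 23×8 + 21×7 + 18×9 = 597.

597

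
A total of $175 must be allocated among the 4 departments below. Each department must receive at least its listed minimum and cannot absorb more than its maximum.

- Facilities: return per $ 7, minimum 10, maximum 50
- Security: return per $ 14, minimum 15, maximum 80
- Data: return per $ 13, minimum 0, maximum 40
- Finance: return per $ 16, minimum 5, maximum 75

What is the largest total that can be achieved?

2520

Meeting every minimum uses 10+15+0+5 = 30 $, leaving 145.
Rank by return per $: Finance 16 > Security 14 > Data 13 > Facilities 7.
Give Finance 70 more to hit its cap of 75 → 75 left.
Security: +65 to 80 (cap) → 10 left.
Data: +10 (room for 40) → 10. Pool exhausted.
Total = 7×10 + 14×80 + 13×10 + 16×75 = 2520.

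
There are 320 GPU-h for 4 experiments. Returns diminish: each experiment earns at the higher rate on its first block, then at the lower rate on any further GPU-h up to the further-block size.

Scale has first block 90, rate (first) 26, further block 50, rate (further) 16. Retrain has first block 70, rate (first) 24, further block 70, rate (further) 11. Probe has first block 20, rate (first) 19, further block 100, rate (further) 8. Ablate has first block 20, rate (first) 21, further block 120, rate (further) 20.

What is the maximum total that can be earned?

7220

Order all 8 blocks by rate: Scale/T1 26 > Retrain/T1 24 > Ablate/T1 21 > Ablate/T2 20 > Probe/T1 19 > Scale/T2 16 > Retrain/T2 11 > Probe/T2 8.
Scale/T1 (26): +90 — 230 left.
Fill Retrain T1 block (70 at 24) — 160 left.
Fill Ablate T1 block (20 at 21) — 140 left.
Ablate/T2 (20): +120 — 20 left.
Probe T1 at 19: fill all 20 — 0 left.
Total = 26×90 + 24×70 + 21×20 + 20×120 + 19×20 = 7220.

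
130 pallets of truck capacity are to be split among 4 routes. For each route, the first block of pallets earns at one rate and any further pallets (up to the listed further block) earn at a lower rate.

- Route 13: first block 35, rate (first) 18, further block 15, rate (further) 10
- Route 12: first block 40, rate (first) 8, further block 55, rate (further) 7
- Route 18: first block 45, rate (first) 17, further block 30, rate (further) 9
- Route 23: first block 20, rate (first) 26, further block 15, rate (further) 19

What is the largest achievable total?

Rank every tier by rate: Route 23/first 26 > Route 23/second 19 > Route 13/first 18 > Route 18/first 17 > Route 13/second 10 > Route 18/second 9 > Route 12/first 8 > Route 12/second 7.
Route 23 first at 26: fill all 20 ; 110 left.
Route 23/second (19): +15 ; 95 left.
Route 13 first at 18: fill all 35 ; 60 left.
Route 18 first at 17: fill all 45 ; 15 left.
Route 13 second at 10: fill all 15 ; 0 left.
Total = 26×20 + 19×15 + 18×35 + 17×45 + 10×15 = 2350.

2350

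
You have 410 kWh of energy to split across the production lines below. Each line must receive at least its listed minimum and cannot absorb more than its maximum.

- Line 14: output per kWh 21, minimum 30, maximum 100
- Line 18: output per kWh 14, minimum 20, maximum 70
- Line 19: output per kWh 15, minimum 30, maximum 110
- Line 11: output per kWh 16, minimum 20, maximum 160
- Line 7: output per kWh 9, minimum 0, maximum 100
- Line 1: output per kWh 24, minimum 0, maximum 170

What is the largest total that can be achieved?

8350

Meeting every minimum uses 30+20+30+20+0+0 = 100 kWh, leaving 310.
Highest output per kWh first: Line 1 24 > Line 14 21 > Line 11 16 > Line 19 15 > Line 18 14 > Line 7 9.
Line 1: +170 to 170 (cap) — 140 left.
Line 14 takes 70 more to reach its cap of 100 — 70 left.
Line 11: +70 (room for 140) → 90. Pool exhausted.
Total = 21×100 + 14×20 + 15×30 + 16×90 + 24×170 = 8350.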